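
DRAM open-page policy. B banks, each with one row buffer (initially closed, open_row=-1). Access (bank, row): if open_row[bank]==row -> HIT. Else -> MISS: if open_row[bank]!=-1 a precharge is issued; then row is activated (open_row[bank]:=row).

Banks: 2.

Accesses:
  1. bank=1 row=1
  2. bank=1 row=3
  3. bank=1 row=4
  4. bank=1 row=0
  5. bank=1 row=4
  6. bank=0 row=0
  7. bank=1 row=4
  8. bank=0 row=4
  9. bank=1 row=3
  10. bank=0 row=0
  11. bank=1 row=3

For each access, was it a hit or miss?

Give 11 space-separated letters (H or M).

Answer: M M M M M M H M M M H

Derivation:
Acc 1: bank1 row1 -> MISS (open row1); precharges=0
Acc 2: bank1 row3 -> MISS (open row3); precharges=1
Acc 3: bank1 row4 -> MISS (open row4); precharges=2
Acc 4: bank1 row0 -> MISS (open row0); precharges=3
Acc 5: bank1 row4 -> MISS (open row4); precharges=4
Acc 6: bank0 row0 -> MISS (open row0); precharges=4
Acc 7: bank1 row4 -> HIT
Acc 8: bank0 row4 -> MISS (open row4); precharges=5
Acc 9: bank1 row3 -> MISS (open row3); precharges=6
Acc 10: bank0 row0 -> MISS (open row0); precharges=7
Acc 11: bank1 row3 -> HIT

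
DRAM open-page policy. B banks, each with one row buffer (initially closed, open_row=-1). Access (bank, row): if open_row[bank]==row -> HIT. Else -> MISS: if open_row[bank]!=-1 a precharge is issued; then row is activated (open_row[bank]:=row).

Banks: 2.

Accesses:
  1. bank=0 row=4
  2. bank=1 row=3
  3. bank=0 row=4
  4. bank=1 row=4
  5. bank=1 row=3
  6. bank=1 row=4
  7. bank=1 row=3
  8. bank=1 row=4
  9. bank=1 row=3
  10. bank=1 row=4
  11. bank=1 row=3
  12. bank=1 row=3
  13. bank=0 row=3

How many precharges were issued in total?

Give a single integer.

Answer: 9

Derivation:
Acc 1: bank0 row4 -> MISS (open row4); precharges=0
Acc 2: bank1 row3 -> MISS (open row3); precharges=0
Acc 3: bank0 row4 -> HIT
Acc 4: bank1 row4 -> MISS (open row4); precharges=1
Acc 5: bank1 row3 -> MISS (open row3); precharges=2
Acc 6: bank1 row4 -> MISS (open row4); precharges=3
Acc 7: bank1 row3 -> MISS (open row3); precharges=4
Acc 8: bank1 row4 -> MISS (open row4); precharges=5
Acc 9: bank1 row3 -> MISS (open row3); precharges=6
Acc 10: bank1 row4 -> MISS (open row4); precharges=7
Acc 11: bank1 row3 -> MISS (open row3); precharges=8
Acc 12: bank1 row3 -> HIT
Acc 13: bank0 row3 -> MISS (open row3); precharges=9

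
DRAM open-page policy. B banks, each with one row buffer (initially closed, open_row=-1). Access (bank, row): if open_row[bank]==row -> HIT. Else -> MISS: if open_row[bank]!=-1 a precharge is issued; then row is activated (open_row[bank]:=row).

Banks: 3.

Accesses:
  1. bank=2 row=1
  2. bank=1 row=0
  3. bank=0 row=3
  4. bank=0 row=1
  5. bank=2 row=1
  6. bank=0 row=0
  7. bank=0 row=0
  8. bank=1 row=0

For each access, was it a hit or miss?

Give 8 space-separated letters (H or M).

Answer: M M M M H M H H

Derivation:
Acc 1: bank2 row1 -> MISS (open row1); precharges=0
Acc 2: bank1 row0 -> MISS (open row0); precharges=0
Acc 3: bank0 row3 -> MISS (open row3); precharges=0
Acc 4: bank0 row1 -> MISS (open row1); precharges=1
Acc 5: bank2 row1 -> HIT
Acc 6: bank0 row0 -> MISS (open row0); precharges=2
Acc 7: bank0 row0 -> HIT
Acc 8: bank1 row0 -> HIT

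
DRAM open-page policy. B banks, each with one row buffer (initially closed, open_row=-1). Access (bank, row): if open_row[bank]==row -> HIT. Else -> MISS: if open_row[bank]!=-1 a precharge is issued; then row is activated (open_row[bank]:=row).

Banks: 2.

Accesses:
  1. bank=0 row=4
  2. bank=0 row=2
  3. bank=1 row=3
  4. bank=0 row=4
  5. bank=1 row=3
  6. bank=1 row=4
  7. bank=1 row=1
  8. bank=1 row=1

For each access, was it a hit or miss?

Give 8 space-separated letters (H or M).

Acc 1: bank0 row4 -> MISS (open row4); precharges=0
Acc 2: bank0 row2 -> MISS (open row2); precharges=1
Acc 3: bank1 row3 -> MISS (open row3); precharges=1
Acc 4: bank0 row4 -> MISS (open row4); precharges=2
Acc 5: bank1 row3 -> HIT
Acc 6: bank1 row4 -> MISS (open row4); precharges=3
Acc 7: bank1 row1 -> MISS (open row1); precharges=4
Acc 8: bank1 row1 -> HIT

Answer: M M M M H M M H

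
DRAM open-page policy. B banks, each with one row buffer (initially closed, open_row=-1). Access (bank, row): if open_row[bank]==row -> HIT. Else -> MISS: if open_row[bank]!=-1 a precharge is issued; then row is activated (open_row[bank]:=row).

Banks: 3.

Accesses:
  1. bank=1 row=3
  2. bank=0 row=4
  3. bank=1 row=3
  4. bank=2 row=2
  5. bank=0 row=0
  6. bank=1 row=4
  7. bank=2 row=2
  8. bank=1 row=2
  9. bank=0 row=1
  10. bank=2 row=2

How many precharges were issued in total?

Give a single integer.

Answer: 4

Derivation:
Acc 1: bank1 row3 -> MISS (open row3); precharges=0
Acc 2: bank0 row4 -> MISS (open row4); precharges=0
Acc 3: bank1 row3 -> HIT
Acc 4: bank2 row2 -> MISS (open row2); precharges=0
Acc 5: bank0 row0 -> MISS (open row0); precharges=1
Acc 6: bank1 row4 -> MISS (open row4); precharges=2
Acc 7: bank2 row2 -> HIT
Acc 8: bank1 row2 -> MISS (open row2); precharges=3
Acc 9: bank0 row1 -> MISS (open row1); precharges=4
Acc 10: bank2 row2 -> HIT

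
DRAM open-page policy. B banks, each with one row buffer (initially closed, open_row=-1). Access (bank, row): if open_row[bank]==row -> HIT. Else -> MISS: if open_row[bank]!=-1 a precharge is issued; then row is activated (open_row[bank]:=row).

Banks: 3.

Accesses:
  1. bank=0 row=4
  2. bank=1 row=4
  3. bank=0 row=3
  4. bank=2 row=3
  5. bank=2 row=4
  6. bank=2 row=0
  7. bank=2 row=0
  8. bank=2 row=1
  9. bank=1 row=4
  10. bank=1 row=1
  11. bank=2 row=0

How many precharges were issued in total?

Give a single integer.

Acc 1: bank0 row4 -> MISS (open row4); precharges=0
Acc 2: bank1 row4 -> MISS (open row4); precharges=0
Acc 3: bank0 row3 -> MISS (open row3); precharges=1
Acc 4: bank2 row3 -> MISS (open row3); precharges=1
Acc 5: bank2 row4 -> MISS (open row4); precharges=2
Acc 6: bank2 row0 -> MISS (open row0); precharges=3
Acc 7: bank2 row0 -> HIT
Acc 8: bank2 row1 -> MISS (open row1); precharges=4
Acc 9: bank1 row4 -> HIT
Acc 10: bank1 row1 -> MISS (open row1); precharges=5
Acc 11: bank2 row0 -> MISS (open row0); precharges=6

Answer: 6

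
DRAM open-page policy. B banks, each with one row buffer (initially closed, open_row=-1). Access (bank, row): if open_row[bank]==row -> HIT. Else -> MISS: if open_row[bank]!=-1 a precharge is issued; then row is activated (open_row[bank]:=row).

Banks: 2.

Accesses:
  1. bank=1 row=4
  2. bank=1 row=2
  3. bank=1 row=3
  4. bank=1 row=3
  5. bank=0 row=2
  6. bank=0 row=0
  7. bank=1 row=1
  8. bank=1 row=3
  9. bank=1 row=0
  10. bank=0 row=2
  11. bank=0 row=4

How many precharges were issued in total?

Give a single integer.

Acc 1: bank1 row4 -> MISS (open row4); precharges=0
Acc 2: bank1 row2 -> MISS (open row2); precharges=1
Acc 3: bank1 row3 -> MISS (open row3); precharges=2
Acc 4: bank1 row3 -> HIT
Acc 5: bank0 row2 -> MISS (open row2); precharges=2
Acc 6: bank0 row0 -> MISS (open row0); precharges=3
Acc 7: bank1 row1 -> MISS (open row1); precharges=4
Acc 8: bank1 row3 -> MISS (open row3); precharges=5
Acc 9: bank1 row0 -> MISS (open row0); precharges=6
Acc 10: bank0 row2 -> MISS (open row2); precharges=7
Acc 11: bank0 row4 -> MISS (open row4); precharges=8

Answer: 8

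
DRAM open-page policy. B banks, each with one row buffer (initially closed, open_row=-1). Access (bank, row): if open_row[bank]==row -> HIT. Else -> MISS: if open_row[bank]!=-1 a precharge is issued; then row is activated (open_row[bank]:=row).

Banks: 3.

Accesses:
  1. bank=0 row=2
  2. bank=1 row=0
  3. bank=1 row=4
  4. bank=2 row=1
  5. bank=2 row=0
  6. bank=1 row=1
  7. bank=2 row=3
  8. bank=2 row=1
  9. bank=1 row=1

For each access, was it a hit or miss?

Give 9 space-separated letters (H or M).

Answer: M M M M M M M M H

Derivation:
Acc 1: bank0 row2 -> MISS (open row2); precharges=0
Acc 2: bank1 row0 -> MISS (open row0); precharges=0
Acc 3: bank1 row4 -> MISS (open row4); precharges=1
Acc 4: bank2 row1 -> MISS (open row1); precharges=1
Acc 5: bank2 row0 -> MISS (open row0); precharges=2
Acc 6: bank1 row1 -> MISS (open row1); precharges=3
Acc 7: bank2 row3 -> MISS (open row3); precharges=4
Acc 8: bank2 row1 -> MISS (open row1); precharges=5
Acc 9: bank1 row1 -> HIT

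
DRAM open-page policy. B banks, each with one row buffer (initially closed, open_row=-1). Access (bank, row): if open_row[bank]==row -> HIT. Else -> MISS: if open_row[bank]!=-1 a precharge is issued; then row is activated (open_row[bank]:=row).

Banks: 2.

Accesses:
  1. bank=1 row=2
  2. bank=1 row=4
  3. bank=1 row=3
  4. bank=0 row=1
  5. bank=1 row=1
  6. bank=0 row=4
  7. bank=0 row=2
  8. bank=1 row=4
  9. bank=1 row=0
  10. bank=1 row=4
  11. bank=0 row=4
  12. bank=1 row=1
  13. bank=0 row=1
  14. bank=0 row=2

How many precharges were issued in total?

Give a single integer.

Acc 1: bank1 row2 -> MISS (open row2); precharges=0
Acc 2: bank1 row4 -> MISS (open row4); precharges=1
Acc 3: bank1 row3 -> MISS (open row3); precharges=2
Acc 4: bank0 row1 -> MISS (open row1); precharges=2
Acc 5: bank1 row1 -> MISS (open row1); precharges=3
Acc 6: bank0 row4 -> MISS (open row4); precharges=4
Acc 7: bank0 row2 -> MISS (open row2); precharges=5
Acc 8: bank1 row4 -> MISS (open row4); precharges=6
Acc 9: bank1 row0 -> MISS (open row0); precharges=7
Acc 10: bank1 row4 -> MISS (open row4); precharges=8
Acc 11: bank0 row4 -> MISS (open row4); precharges=9
Acc 12: bank1 row1 -> MISS (open row1); precharges=10
Acc 13: bank0 row1 -> MISS (open row1); precharges=11
Acc 14: bank0 row2 -> MISS (open row2); precharges=12

Answer: 12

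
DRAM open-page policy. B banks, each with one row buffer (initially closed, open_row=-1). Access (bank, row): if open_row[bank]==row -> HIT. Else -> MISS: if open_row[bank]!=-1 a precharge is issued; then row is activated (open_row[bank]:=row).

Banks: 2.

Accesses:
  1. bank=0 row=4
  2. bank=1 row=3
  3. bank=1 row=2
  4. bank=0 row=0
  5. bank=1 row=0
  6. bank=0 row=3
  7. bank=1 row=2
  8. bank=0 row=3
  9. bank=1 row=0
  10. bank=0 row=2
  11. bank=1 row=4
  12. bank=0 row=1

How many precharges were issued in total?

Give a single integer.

Answer: 9

Derivation:
Acc 1: bank0 row4 -> MISS (open row4); precharges=0
Acc 2: bank1 row3 -> MISS (open row3); precharges=0
Acc 3: bank1 row2 -> MISS (open row2); precharges=1
Acc 4: bank0 row0 -> MISS (open row0); precharges=2
Acc 5: bank1 row0 -> MISS (open row0); precharges=3
Acc 6: bank0 row3 -> MISS (open row3); precharges=4
Acc 7: bank1 row2 -> MISS (open row2); precharges=5
Acc 8: bank0 row3 -> HIT
Acc 9: bank1 row0 -> MISS (open row0); precharges=6
Acc 10: bank0 row2 -> MISS (open row2); precharges=7
Acc 11: bank1 row4 -> MISS (open row4); precharges=8
Acc 12: bank0 row1 -> MISS (open row1); precharges=9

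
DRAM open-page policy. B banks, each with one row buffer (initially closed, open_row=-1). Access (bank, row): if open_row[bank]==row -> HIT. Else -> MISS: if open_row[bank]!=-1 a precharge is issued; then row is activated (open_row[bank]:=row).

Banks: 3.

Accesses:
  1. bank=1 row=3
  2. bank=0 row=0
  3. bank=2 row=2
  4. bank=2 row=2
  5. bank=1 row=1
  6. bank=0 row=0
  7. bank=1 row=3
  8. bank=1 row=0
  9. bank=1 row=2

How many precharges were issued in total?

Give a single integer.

Acc 1: bank1 row3 -> MISS (open row3); precharges=0
Acc 2: bank0 row0 -> MISS (open row0); precharges=0
Acc 3: bank2 row2 -> MISS (open row2); precharges=0
Acc 4: bank2 row2 -> HIT
Acc 5: bank1 row1 -> MISS (open row1); precharges=1
Acc 6: bank0 row0 -> HIT
Acc 7: bank1 row3 -> MISS (open row3); precharges=2
Acc 8: bank1 row0 -> MISS (open row0); precharges=3
Acc 9: bank1 row2 -> MISS (open row2); precharges=4

Answer: 4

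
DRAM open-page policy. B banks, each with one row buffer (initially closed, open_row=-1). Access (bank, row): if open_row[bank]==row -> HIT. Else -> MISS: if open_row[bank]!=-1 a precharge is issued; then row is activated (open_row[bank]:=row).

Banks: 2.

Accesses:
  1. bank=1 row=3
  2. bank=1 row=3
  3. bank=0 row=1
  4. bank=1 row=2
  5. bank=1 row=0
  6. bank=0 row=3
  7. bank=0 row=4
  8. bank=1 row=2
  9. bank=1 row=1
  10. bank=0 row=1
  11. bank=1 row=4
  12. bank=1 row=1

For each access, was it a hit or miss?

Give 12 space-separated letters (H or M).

Answer: M H M M M M M M M M M M

Derivation:
Acc 1: bank1 row3 -> MISS (open row3); precharges=0
Acc 2: bank1 row3 -> HIT
Acc 3: bank0 row1 -> MISS (open row1); precharges=0
Acc 4: bank1 row2 -> MISS (open row2); precharges=1
Acc 5: bank1 row0 -> MISS (open row0); precharges=2
Acc 6: bank0 row3 -> MISS (open row3); precharges=3
Acc 7: bank0 row4 -> MISS (open row4); precharges=4
Acc 8: bank1 row2 -> MISS (open row2); precharges=5
Acc 9: bank1 row1 -> MISS (open row1); precharges=6
Acc 10: bank0 row1 -> MISS (open row1); precharges=7
Acc 11: bank1 row4 -> MISS (open row4); precharges=8
Acc 12: bank1 row1 -> MISS (open row1); precharges=9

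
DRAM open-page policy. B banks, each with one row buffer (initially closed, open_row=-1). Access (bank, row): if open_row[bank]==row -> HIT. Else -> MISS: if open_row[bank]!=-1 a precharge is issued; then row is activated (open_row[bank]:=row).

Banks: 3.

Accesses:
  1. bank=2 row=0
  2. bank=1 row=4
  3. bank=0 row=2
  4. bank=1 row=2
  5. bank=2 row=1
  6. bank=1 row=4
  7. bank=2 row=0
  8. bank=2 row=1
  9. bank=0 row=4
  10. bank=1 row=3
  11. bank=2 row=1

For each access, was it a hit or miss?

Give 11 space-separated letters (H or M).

Acc 1: bank2 row0 -> MISS (open row0); precharges=0
Acc 2: bank1 row4 -> MISS (open row4); precharges=0
Acc 3: bank0 row2 -> MISS (open row2); precharges=0
Acc 4: bank1 row2 -> MISS (open row2); precharges=1
Acc 5: bank2 row1 -> MISS (open row1); precharges=2
Acc 6: bank1 row4 -> MISS (open row4); precharges=3
Acc 7: bank2 row0 -> MISS (open row0); precharges=4
Acc 8: bank2 row1 -> MISS (open row1); precharges=5
Acc 9: bank0 row4 -> MISS (open row4); precharges=6
Acc 10: bank1 row3 -> MISS (open row3); precharges=7
Acc 11: bank2 row1 -> HIT

Answer: M M M M M M M M M M H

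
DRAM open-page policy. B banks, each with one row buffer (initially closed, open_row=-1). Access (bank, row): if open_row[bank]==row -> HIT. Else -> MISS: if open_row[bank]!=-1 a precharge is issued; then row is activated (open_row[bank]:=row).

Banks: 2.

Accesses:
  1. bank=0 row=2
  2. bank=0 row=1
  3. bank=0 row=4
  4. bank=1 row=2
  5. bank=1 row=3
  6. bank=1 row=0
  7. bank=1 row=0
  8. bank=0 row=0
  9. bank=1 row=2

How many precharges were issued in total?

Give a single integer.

Answer: 6

Derivation:
Acc 1: bank0 row2 -> MISS (open row2); precharges=0
Acc 2: bank0 row1 -> MISS (open row1); precharges=1
Acc 3: bank0 row4 -> MISS (open row4); precharges=2
Acc 4: bank1 row2 -> MISS (open row2); precharges=2
Acc 5: bank1 row3 -> MISS (open row3); precharges=3
Acc 6: bank1 row0 -> MISS (open row0); precharges=4
Acc 7: bank1 row0 -> HIT
Acc 8: bank0 row0 -> MISS (open row0); precharges=5
Acc 9: bank1 row2 -> MISS (open row2); precharges=6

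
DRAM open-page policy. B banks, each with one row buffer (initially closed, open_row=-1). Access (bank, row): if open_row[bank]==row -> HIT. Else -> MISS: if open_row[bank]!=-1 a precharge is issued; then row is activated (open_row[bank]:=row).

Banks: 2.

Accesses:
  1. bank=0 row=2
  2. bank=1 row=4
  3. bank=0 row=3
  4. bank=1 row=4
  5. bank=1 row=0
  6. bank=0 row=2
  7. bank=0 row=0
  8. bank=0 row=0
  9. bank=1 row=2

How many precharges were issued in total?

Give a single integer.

Acc 1: bank0 row2 -> MISS (open row2); precharges=0
Acc 2: bank1 row4 -> MISS (open row4); precharges=0
Acc 3: bank0 row3 -> MISS (open row3); precharges=1
Acc 4: bank1 row4 -> HIT
Acc 5: bank1 row0 -> MISS (open row0); precharges=2
Acc 6: bank0 row2 -> MISS (open row2); precharges=3
Acc 7: bank0 row0 -> MISS (open row0); precharges=4
Acc 8: bank0 row0 -> HIT
Acc 9: bank1 row2 -> MISS (open row2); precharges=5

Answer: 5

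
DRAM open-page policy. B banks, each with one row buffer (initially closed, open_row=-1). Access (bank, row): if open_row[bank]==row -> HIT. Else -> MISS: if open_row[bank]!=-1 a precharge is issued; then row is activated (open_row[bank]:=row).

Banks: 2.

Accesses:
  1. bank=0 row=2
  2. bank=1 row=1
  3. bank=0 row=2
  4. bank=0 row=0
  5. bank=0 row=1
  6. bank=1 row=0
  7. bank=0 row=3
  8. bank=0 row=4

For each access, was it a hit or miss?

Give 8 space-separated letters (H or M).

Answer: M M H M M M M M

Derivation:
Acc 1: bank0 row2 -> MISS (open row2); precharges=0
Acc 2: bank1 row1 -> MISS (open row1); precharges=0
Acc 3: bank0 row2 -> HIT
Acc 4: bank0 row0 -> MISS (open row0); precharges=1
Acc 5: bank0 row1 -> MISS (open row1); precharges=2
Acc 6: bank1 row0 -> MISS (open row0); precharges=3
Acc 7: bank0 row3 -> MISS (open row3); precharges=4
Acc 8: bank0 row4 -> MISS (open row4); precharges=5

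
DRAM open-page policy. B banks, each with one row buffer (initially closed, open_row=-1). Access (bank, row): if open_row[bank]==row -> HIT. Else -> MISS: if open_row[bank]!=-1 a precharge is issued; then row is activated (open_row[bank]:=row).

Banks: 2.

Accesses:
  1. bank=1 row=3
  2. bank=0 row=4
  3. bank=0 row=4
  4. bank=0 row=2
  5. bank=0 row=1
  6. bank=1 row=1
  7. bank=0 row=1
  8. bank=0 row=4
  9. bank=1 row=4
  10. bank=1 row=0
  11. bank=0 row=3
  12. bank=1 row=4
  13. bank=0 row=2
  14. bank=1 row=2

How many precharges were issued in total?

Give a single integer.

Acc 1: bank1 row3 -> MISS (open row3); precharges=0
Acc 2: bank0 row4 -> MISS (open row4); precharges=0
Acc 3: bank0 row4 -> HIT
Acc 4: bank0 row2 -> MISS (open row2); precharges=1
Acc 5: bank0 row1 -> MISS (open row1); precharges=2
Acc 6: bank1 row1 -> MISS (open row1); precharges=3
Acc 7: bank0 row1 -> HIT
Acc 8: bank0 row4 -> MISS (open row4); precharges=4
Acc 9: bank1 row4 -> MISS (open row4); precharges=5
Acc 10: bank1 row0 -> MISS (open row0); precharges=6
Acc 11: bank0 row3 -> MISS (open row3); precharges=7
Acc 12: bank1 row4 -> MISS (open row4); precharges=8
Acc 13: bank0 row2 -> MISS (open row2); precharges=9
Acc 14: bank1 row2 -> MISS (open row2); precharges=10

Answer: 10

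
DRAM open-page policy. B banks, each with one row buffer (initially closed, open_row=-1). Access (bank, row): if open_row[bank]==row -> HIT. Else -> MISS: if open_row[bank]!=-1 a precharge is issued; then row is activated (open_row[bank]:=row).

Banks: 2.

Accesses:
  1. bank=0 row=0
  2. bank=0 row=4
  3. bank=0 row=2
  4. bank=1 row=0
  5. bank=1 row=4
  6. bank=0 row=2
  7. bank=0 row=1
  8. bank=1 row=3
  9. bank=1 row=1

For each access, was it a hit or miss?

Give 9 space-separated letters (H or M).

Acc 1: bank0 row0 -> MISS (open row0); precharges=0
Acc 2: bank0 row4 -> MISS (open row4); precharges=1
Acc 3: bank0 row2 -> MISS (open row2); precharges=2
Acc 4: bank1 row0 -> MISS (open row0); precharges=2
Acc 5: bank1 row4 -> MISS (open row4); precharges=3
Acc 6: bank0 row2 -> HIT
Acc 7: bank0 row1 -> MISS (open row1); precharges=4
Acc 8: bank1 row3 -> MISS (open row3); precharges=5
Acc 9: bank1 row1 -> MISS (open row1); precharges=6

Answer: M M M M M H M M M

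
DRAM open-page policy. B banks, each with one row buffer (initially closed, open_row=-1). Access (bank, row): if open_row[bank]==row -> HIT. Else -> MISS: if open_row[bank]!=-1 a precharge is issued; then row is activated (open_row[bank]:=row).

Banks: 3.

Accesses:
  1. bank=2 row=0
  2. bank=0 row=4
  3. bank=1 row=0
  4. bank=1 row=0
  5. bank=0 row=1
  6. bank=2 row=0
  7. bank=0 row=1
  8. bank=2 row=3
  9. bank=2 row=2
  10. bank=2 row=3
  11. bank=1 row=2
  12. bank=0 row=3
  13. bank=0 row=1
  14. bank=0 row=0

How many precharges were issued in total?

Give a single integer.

Answer: 8

Derivation:
Acc 1: bank2 row0 -> MISS (open row0); precharges=0
Acc 2: bank0 row4 -> MISS (open row4); precharges=0
Acc 3: bank1 row0 -> MISS (open row0); precharges=0
Acc 4: bank1 row0 -> HIT
Acc 5: bank0 row1 -> MISS (open row1); precharges=1
Acc 6: bank2 row0 -> HIT
Acc 7: bank0 row1 -> HIT
Acc 8: bank2 row3 -> MISS (open row3); precharges=2
Acc 9: bank2 row2 -> MISS (open row2); precharges=3
Acc 10: bank2 row3 -> MISS (open row3); precharges=4
Acc 11: bank1 row2 -> MISS (open row2); precharges=5
Acc 12: bank0 row3 -> MISS (open row3); precharges=6
Acc 13: bank0 row1 -> MISS (open row1); precharges=7
Acc 14: bank0 row0 -> MISS (open row0); precharges=8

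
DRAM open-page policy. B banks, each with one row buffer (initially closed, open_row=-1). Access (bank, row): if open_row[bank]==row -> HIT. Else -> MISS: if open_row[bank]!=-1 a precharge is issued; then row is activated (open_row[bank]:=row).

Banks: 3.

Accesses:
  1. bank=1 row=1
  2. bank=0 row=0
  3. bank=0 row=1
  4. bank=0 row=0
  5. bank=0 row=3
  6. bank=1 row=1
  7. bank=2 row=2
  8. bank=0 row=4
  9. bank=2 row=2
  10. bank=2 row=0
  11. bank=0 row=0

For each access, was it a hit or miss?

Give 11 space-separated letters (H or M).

Acc 1: bank1 row1 -> MISS (open row1); precharges=0
Acc 2: bank0 row0 -> MISS (open row0); precharges=0
Acc 3: bank0 row1 -> MISS (open row1); precharges=1
Acc 4: bank0 row0 -> MISS (open row0); precharges=2
Acc 5: bank0 row3 -> MISS (open row3); precharges=3
Acc 6: bank1 row1 -> HIT
Acc 7: bank2 row2 -> MISS (open row2); precharges=3
Acc 8: bank0 row4 -> MISS (open row4); precharges=4
Acc 9: bank2 row2 -> HIT
Acc 10: bank2 row0 -> MISS (open row0); precharges=5
Acc 11: bank0 row0 -> MISS (open row0); precharges=6

Answer: M M M M M H M M H M M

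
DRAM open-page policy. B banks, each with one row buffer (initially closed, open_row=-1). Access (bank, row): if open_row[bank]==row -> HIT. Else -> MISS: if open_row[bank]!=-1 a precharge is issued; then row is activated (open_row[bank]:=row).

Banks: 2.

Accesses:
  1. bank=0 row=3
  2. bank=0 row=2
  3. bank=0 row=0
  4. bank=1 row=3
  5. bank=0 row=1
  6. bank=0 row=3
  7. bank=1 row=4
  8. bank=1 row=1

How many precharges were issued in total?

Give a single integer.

Acc 1: bank0 row3 -> MISS (open row3); precharges=0
Acc 2: bank0 row2 -> MISS (open row2); precharges=1
Acc 3: bank0 row0 -> MISS (open row0); precharges=2
Acc 4: bank1 row3 -> MISS (open row3); precharges=2
Acc 5: bank0 row1 -> MISS (open row1); precharges=3
Acc 6: bank0 row3 -> MISS (open row3); precharges=4
Acc 7: bank1 row4 -> MISS (open row4); precharges=5
Acc 8: bank1 row1 -> MISS (open row1); precharges=6

Answer: 6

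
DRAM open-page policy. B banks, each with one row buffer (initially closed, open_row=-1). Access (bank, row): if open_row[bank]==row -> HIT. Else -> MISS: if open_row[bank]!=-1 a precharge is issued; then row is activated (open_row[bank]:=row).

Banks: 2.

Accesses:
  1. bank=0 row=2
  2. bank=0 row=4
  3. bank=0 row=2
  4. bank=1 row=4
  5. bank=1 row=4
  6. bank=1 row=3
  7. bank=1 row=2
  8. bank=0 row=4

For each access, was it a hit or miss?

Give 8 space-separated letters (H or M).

Answer: M M M M H M M M

Derivation:
Acc 1: bank0 row2 -> MISS (open row2); precharges=0
Acc 2: bank0 row4 -> MISS (open row4); precharges=1
Acc 3: bank0 row2 -> MISS (open row2); precharges=2
Acc 4: bank1 row4 -> MISS (open row4); precharges=2
Acc 5: bank1 row4 -> HIT
Acc 6: bank1 row3 -> MISS (open row3); precharges=3
Acc 7: bank1 row2 -> MISS (open row2); precharges=4
Acc 8: bank0 row4 -> MISS (open row4); precharges=5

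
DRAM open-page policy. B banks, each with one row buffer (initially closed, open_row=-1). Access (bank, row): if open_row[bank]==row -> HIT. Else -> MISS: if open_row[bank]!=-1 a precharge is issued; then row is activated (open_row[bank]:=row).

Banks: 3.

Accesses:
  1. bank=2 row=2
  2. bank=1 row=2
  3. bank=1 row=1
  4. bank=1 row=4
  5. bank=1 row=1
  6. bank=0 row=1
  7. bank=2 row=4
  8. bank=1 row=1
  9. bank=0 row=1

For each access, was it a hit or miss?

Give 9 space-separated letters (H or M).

Answer: M M M M M M M H H

Derivation:
Acc 1: bank2 row2 -> MISS (open row2); precharges=0
Acc 2: bank1 row2 -> MISS (open row2); precharges=0
Acc 3: bank1 row1 -> MISS (open row1); precharges=1
Acc 4: bank1 row4 -> MISS (open row4); precharges=2
Acc 5: bank1 row1 -> MISS (open row1); precharges=3
Acc 6: bank0 row1 -> MISS (open row1); precharges=3
Acc 7: bank2 row4 -> MISS (open row4); precharges=4
Acc 8: bank1 row1 -> HIT
Acc 9: bank0 row1 -> HIT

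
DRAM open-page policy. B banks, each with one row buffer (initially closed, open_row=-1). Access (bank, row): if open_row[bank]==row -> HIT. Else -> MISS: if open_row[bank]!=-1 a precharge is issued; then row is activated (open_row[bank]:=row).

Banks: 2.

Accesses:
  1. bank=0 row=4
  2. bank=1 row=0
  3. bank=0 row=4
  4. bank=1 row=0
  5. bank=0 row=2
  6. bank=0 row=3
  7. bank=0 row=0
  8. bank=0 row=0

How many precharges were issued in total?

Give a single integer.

Acc 1: bank0 row4 -> MISS (open row4); precharges=0
Acc 2: bank1 row0 -> MISS (open row0); precharges=0
Acc 3: bank0 row4 -> HIT
Acc 4: bank1 row0 -> HIT
Acc 5: bank0 row2 -> MISS (open row2); precharges=1
Acc 6: bank0 row3 -> MISS (open row3); precharges=2
Acc 7: bank0 row0 -> MISS (open row0); precharges=3
Acc 8: bank0 row0 -> HIT

Answer: 3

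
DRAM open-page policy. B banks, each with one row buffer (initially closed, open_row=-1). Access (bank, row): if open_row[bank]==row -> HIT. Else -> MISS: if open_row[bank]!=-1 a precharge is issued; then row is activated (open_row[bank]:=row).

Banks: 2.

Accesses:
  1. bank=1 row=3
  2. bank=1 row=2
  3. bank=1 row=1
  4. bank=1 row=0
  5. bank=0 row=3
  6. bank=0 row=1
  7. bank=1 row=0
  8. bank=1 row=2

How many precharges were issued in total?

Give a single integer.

Answer: 5

Derivation:
Acc 1: bank1 row3 -> MISS (open row3); precharges=0
Acc 2: bank1 row2 -> MISS (open row2); precharges=1
Acc 3: bank1 row1 -> MISS (open row1); precharges=2
Acc 4: bank1 row0 -> MISS (open row0); precharges=3
Acc 5: bank0 row3 -> MISS (open row3); precharges=3
Acc 6: bank0 row1 -> MISS (open row1); precharges=4
Acc 7: bank1 row0 -> HIT
Acc 8: bank1 row2 -> MISS (open row2); precharges=5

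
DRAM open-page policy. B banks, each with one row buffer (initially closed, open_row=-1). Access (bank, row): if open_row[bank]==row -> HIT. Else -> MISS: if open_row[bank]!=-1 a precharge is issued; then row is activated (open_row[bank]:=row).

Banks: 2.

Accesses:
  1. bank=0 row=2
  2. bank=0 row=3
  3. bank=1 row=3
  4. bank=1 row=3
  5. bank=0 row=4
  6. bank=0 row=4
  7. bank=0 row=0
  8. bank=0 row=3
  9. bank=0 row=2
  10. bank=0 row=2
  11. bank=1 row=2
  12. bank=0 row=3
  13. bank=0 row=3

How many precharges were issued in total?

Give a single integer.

Acc 1: bank0 row2 -> MISS (open row2); precharges=0
Acc 2: bank0 row3 -> MISS (open row3); precharges=1
Acc 3: bank1 row3 -> MISS (open row3); precharges=1
Acc 4: bank1 row3 -> HIT
Acc 5: bank0 row4 -> MISS (open row4); precharges=2
Acc 6: bank0 row4 -> HIT
Acc 7: bank0 row0 -> MISS (open row0); precharges=3
Acc 8: bank0 row3 -> MISS (open row3); precharges=4
Acc 9: bank0 row2 -> MISS (open row2); precharges=5
Acc 10: bank0 row2 -> HIT
Acc 11: bank1 row2 -> MISS (open row2); precharges=6
Acc 12: bank0 row3 -> MISS (open row3); precharges=7
Acc 13: bank0 row3 -> HIT

Answer: 7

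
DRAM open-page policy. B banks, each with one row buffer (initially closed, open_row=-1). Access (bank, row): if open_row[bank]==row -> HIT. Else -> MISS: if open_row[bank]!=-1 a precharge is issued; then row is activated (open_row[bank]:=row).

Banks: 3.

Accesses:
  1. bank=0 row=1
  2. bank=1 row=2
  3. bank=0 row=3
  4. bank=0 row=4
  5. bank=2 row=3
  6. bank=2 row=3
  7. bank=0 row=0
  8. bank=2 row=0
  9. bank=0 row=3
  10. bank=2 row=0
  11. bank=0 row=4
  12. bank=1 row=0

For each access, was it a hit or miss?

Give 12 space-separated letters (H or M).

Acc 1: bank0 row1 -> MISS (open row1); precharges=0
Acc 2: bank1 row2 -> MISS (open row2); precharges=0
Acc 3: bank0 row3 -> MISS (open row3); precharges=1
Acc 4: bank0 row4 -> MISS (open row4); precharges=2
Acc 5: bank2 row3 -> MISS (open row3); precharges=2
Acc 6: bank2 row3 -> HIT
Acc 7: bank0 row0 -> MISS (open row0); precharges=3
Acc 8: bank2 row0 -> MISS (open row0); precharges=4
Acc 9: bank0 row3 -> MISS (open row3); precharges=5
Acc 10: bank2 row0 -> HIT
Acc 11: bank0 row4 -> MISS (open row4); precharges=6
Acc 12: bank1 row0 -> MISS (open row0); precharges=7

Answer: M M M M M H M M M H M M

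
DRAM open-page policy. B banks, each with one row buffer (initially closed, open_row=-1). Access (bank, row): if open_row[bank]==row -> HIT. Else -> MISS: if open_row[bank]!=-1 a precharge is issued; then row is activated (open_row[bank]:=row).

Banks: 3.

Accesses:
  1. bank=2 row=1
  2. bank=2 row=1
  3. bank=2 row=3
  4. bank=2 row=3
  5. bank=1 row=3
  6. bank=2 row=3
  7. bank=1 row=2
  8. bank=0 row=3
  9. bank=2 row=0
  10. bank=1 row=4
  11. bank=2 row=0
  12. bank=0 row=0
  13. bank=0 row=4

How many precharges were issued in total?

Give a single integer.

Answer: 6

Derivation:
Acc 1: bank2 row1 -> MISS (open row1); precharges=0
Acc 2: bank2 row1 -> HIT
Acc 3: bank2 row3 -> MISS (open row3); precharges=1
Acc 4: bank2 row3 -> HIT
Acc 5: bank1 row3 -> MISS (open row3); precharges=1
Acc 6: bank2 row3 -> HIT
Acc 7: bank1 row2 -> MISS (open row2); precharges=2
Acc 8: bank0 row3 -> MISS (open row3); precharges=2
Acc 9: bank2 row0 -> MISS (open row0); precharges=3
Acc 10: bank1 row4 -> MISS (open row4); precharges=4
Acc 11: bank2 row0 -> HIT
Acc 12: bank0 row0 -> MISS (open row0); precharges=5
Acc 13: bank0 row4 -> MISS (open row4); precharges=6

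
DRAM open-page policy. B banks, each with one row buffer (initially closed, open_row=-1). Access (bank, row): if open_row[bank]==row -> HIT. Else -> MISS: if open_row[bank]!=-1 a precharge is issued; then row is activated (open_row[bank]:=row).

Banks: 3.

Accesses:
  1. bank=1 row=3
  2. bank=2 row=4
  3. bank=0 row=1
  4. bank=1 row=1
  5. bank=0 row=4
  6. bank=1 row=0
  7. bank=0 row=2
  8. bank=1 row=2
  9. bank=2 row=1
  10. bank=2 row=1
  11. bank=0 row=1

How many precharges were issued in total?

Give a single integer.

Acc 1: bank1 row3 -> MISS (open row3); precharges=0
Acc 2: bank2 row4 -> MISS (open row4); precharges=0
Acc 3: bank0 row1 -> MISS (open row1); precharges=0
Acc 4: bank1 row1 -> MISS (open row1); precharges=1
Acc 5: bank0 row4 -> MISS (open row4); precharges=2
Acc 6: bank1 row0 -> MISS (open row0); precharges=3
Acc 7: bank0 row2 -> MISS (open row2); precharges=4
Acc 8: bank1 row2 -> MISS (open row2); precharges=5
Acc 9: bank2 row1 -> MISS (open row1); precharges=6
Acc 10: bank2 row1 -> HIT
Acc 11: bank0 row1 -> MISS (open row1); precharges=7

Answer: 7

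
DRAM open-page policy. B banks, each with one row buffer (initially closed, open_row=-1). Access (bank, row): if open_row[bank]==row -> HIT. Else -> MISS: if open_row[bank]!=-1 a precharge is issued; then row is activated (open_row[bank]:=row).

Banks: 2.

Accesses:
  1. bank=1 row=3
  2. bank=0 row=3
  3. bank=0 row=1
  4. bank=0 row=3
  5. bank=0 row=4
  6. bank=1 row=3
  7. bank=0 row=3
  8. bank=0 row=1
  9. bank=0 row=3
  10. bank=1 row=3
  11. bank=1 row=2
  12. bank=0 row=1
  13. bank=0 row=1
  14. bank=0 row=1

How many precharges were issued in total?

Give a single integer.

Acc 1: bank1 row3 -> MISS (open row3); precharges=0
Acc 2: bank0 row3 -> MISS (open row3); precharges=0
Acc 3: bank0 row1 -> MISS (open row1); precharges=1
Acc 4: bank0 row3 -> MISS (open row3); precharges=2
Acc 5: bank0 row4 -> MISS (open row4); precharges=3
Acc 6: bank1 row3 -> HIT
Acc 7: bank0 row3 -> MISS (open row3); precharges=4
Acc 8: bank0 row1 -> MISS (open row1); precharges=5
Acc 9: bank0 row3 -> MISS (open row3); precharges=6
Acc 10: bank1 row3 -> HIT
Acc 11: bank1 row2 -> MISS (open row2); precharges=7
Acc 12: bank0 row1 -> MISS (open row1); precharges=8
Acc 13: bank0 row1 -> HIT
Acc 14: bank0 row1 -> HIT

Answer: 8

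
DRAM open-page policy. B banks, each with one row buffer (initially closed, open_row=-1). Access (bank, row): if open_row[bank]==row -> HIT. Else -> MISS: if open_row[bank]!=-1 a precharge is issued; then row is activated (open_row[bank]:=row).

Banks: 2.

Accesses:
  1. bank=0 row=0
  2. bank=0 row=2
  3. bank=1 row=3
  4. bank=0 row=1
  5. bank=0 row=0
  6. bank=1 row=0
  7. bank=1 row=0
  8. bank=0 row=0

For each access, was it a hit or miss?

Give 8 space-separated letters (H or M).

Acc 1: bank0 row0 -> MISS (open row0); precharges=0
Acc 2: bank0 row2 -> MISS (open row2); precharges=1
Acc 3: bank1 row3 -> MISS (open row3); precharges=1
Acc 4: bank0 row1 -> MISS (open row1); precharges=2
Acc 5: bank0 row0 -> MISS (open row0); precharges=3
Acc 6: bank1 row0 -> MISS (open row0); precharges=4
Acc 7: bank1 row0 -> HIT
Acc 8: bank0 row0 -> HIT

Answer: M M M M M M H H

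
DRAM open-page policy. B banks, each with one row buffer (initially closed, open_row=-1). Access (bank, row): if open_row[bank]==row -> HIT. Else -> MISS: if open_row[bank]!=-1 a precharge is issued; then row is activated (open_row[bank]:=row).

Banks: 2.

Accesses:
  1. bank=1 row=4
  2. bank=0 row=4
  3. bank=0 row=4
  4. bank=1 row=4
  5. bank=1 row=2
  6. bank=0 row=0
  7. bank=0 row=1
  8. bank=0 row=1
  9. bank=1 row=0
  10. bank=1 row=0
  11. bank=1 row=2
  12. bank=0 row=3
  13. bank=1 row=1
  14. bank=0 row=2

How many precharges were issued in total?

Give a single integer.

Answer: 8

Derivation:
Acc 1: bank1 row4 -> MISS (open row4); precharges=0
Acc 2: bank0 row4 -> MISS (open row4); precharges=0
Acc 3: bank0 row4 -> HIT
Acc 4: bank1 row4 -> HIT
Acc 5: bank1 row2 -> MISS (open row2); precharges=1
Acc 6: bank0 row0 -> MISS (open row0); precharges=2
Acc 7: bank0 row1 -> MISS (open row1); precharges=3
Acc 8: bank0 row1 -> HIT
Acc 9: bank1 row0 -> MISS (open row0); precharges=4
Acc 10: bank1 row0 -> HIT
Acc 11: bank1 row2 -> MISS (open row2); precharges=5
Acc 12: bank0 row3 -> MISS (open row3); precharges=6
Acc 13: bank1 row1 -> MISS (open row1); precharges=7
Acc 14: bank0 row2 -> MISS (open row2); precharges=8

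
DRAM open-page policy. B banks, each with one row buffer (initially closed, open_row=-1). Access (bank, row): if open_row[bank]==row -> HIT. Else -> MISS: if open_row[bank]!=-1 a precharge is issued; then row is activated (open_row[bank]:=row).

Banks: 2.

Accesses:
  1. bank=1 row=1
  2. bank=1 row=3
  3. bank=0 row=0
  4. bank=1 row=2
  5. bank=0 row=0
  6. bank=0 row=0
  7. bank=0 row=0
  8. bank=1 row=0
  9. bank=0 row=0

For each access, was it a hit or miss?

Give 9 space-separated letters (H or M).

Answer: M M M M H H H M H

Derivation:
Acc 1: bank1 row1 -> MISS (open row1); precharges=0
Acc 2: bank1 row3 -> MISS (open row3); precharges=1
Acc 3: bank0 row0 -> MISS (open row0); precharges=1
Acc 4: bank1 row2 -> MISS (open row2); precharges=2
Acc 5: bank0 row0 -> HIT
Acc 6: bank0 row0 -> HIT
Acc 7: bank0 row0 -> HIT
Acc 8: bank1 row0 -> MISS (open row0); precharges=3
Acc 9: bank0 row0 -> HIT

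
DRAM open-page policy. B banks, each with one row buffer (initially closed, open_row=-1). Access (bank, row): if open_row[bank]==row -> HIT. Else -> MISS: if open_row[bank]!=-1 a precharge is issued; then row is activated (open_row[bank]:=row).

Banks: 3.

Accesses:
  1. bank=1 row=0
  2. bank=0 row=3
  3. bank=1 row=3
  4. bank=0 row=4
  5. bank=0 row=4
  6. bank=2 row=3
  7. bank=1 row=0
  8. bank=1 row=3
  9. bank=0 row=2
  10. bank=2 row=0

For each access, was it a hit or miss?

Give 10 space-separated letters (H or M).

Answer: M M M M H M M M M M

Derivation:
Acc 1: bank1 row0 -> MISS (open row0); precharges=0
Acc 2: bank0 row3 -> MISS (open row3); precharges=0
Acc 3: bank1 row3 -> MISS (open row3); precharges=1
Acc 4: bank0 row4 -> MISS (open row4); precharges=2
Acc 5: bank0 row4 -> HIT
Acc 6: bank2 row3 -> MISS (open row3); precharges=2
Acc 7: bank1 row0 -> MISS (open row0); precharges=3
Acc 8: bank1 row3 -> MISS (open row3); precharges=4
Acc 9: bank0 row2 -> MISS (open row2); precharges=5
Acc 10: bank2 row0 -> MISS (open row0); precharges=6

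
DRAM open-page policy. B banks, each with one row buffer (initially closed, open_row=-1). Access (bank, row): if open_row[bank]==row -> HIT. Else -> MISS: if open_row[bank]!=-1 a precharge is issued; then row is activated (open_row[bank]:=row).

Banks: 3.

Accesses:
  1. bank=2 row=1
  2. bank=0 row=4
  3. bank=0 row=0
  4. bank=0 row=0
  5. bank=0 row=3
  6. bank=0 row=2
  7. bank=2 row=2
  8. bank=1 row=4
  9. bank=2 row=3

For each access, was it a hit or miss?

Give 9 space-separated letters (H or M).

Answer: M M M H M M M M M

Derivation:
Acc 1: bank2 row1 -> MISS (open row1); precharges=0
Acc 2: bank0 row4 -> MISS (open row4); precharges=0
Acc 3: bank0 row0 -> MISS (open row0); precharges=1
Acc 4: bank0 row0 -> HIT
Acc 5: bank0 row3 -> MISS (open row3); precharges=2
Acc 6: bank0 row2 -> MISS (open row2); precharges=3
Acc 7: bank2 row2 -> MISS (open row2); precharges=4
Acc 8: bank1 row4 -> MISS (open row4); precharges=4
Acc 9: bank2 row3 -> MISS (open row3); precharges=5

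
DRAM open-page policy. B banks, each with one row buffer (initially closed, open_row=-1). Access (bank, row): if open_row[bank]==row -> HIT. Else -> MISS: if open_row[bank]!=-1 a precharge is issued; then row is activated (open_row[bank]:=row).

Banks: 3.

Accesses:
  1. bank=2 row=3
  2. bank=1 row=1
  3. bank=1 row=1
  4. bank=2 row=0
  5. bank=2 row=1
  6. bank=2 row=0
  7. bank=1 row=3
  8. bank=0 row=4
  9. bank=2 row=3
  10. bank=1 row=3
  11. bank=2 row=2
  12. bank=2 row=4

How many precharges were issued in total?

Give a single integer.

Acc 1: bank2 row3 -> MISS (open row3); precharges=0
Acc 2: bank1 row1 -> MISS (open row1); precharges=0
Acc 3: bank1 row1 -> HIT
Acc 4: bank2 row0 -> MISS (open row0); precharges=1
Acc 5: bank2 row1 -> MISS (open row1); precharges=2
Acc 6: bank2 row0 -> MISS (open row0); precharges=3
Acc 7: bank1 row3 -> MISS (open row3); precharges=4
Acc 8: bank0 row4 -> MISS (open row4); precharges=4
Acc 9: bank2 row3 -> MISS (open row3); precharges=5
Acc 10: bank1 row3 -> HIT
Acc 11: bank2 row2 -> MISS (open row2); precharges=6
Acc 12: bank2 row4 -> MISS (open row4); precharges=7

Answer: 7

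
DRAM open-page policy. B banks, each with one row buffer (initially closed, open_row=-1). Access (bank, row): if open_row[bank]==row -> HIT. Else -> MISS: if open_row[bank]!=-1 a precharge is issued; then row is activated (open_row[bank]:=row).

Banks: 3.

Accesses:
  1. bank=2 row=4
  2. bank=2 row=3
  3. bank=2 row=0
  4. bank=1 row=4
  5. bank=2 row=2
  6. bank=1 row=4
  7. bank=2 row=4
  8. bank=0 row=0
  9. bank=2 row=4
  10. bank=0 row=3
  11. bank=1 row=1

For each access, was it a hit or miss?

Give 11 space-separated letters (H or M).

Acc 1: bank2 row4 -> MISS (open row4); precharges=0
Acc 2: bank2 row3 -> MISS (open row3); precharges=1
Acc 3: bank2 row0 -> MISS (open row0); precharges=2
Acc 4: bank1 row4 -> MISS (open row4); precharges=2
Acc 5: bank2 row2 -> MISS (open row2); precharges=3
Acc 6: bank1 row4 -> HIT
Acc 7: bank2 row4 -> MISS (open row4); precharges=4
Acc 8: bank0 row0 -> MISS (open row0); precharges=4
Acc 9: bank2 row4 -> HIT
Acc 10: bank0 row3 -> MISS (open row3); precharges=5
Acc 11: bank1 row1 -> MISS (open row1); precharges=6

Answer: M M M M M H M M H M M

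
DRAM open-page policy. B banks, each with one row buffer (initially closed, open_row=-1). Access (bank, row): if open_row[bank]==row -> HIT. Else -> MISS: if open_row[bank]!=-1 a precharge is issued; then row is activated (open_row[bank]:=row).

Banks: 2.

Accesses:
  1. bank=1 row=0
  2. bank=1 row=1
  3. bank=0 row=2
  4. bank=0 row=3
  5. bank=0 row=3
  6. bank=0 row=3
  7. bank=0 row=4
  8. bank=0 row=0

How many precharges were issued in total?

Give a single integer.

Answer: 4

Derivation:
Acc 1: bank1 row0 -> MISS (open row0); precharges=0
Acc 2: bank1 row1 -> MISS (open row1); precharges=1
Acc 3: bank0 row2 -> MISS (open row2); precharges=1
Acc 4: bank0 row3 -> MISS (open row3); precharges=2
Acc 5: bank0 row3 -> HIT
Acc 6: bank0 row3 -> HIT
Acc 7: bank0 row4 -> MISS (open row4); precharges=3
Acc 8: bank0 row0 -> MISS (open row0); precharges=4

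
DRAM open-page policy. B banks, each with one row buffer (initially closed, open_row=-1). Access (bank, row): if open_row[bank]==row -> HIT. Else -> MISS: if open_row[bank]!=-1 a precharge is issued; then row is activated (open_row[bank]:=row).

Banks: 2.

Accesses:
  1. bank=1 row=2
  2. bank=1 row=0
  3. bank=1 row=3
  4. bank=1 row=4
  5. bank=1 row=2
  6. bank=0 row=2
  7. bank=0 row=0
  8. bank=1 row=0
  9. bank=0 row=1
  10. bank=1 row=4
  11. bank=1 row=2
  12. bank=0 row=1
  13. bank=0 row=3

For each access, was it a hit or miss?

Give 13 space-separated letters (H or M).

Answer: M M M M M M M M M M M H M

Derivation:
Acc 1: bank1 row2 -> MISS (open row2); precharges=0
Acc 2: bank1 row0 -> MISS (open row0); precharges=1
Acc 3: bank1 row3 -> MISS (open row3); precharges=2
Acc 4: bank1 row4 -> MISS (open row4); precharges=3
Acc 5: bank1 row2 -> MISS (open row2); precharges=4
Acc 6: bank0 row2 -> MISS (open row2); precharges=4
Acc 7: bank0 row0 -> MISS (open row0); precharges=5
Acc 8: bank1 row0 -> MISS (open row0); precharges=6
Acc 9: bank0 row1 -> MISS (open row1); precharges=7
Acc 10: bank1 row4 -> MISS (open row4); precharges=8
Acc 11: bank1 row2 -> MISS (open row2); precharges=9
Acc 12: bank0 row1 -> HIT
Acc 13: bank0 row3 -> MISS (open row3); precharges=10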